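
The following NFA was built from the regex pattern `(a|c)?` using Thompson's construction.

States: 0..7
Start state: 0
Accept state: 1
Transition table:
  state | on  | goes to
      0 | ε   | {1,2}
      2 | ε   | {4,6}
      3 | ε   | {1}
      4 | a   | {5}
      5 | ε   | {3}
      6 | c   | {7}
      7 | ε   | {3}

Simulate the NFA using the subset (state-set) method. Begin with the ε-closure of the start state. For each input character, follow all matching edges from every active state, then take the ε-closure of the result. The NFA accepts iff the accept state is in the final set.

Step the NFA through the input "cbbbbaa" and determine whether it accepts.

Answer: REJECT

Derivation:
start: ε-closure({0}) = {0,1,2,4,6}
'c' @ 1: {1,3,7}  ✓accept
'b' @ 2: {}  — dead — no transitions
rest 'bbbaa' ignored (set empty)
end set {} — state 1 not in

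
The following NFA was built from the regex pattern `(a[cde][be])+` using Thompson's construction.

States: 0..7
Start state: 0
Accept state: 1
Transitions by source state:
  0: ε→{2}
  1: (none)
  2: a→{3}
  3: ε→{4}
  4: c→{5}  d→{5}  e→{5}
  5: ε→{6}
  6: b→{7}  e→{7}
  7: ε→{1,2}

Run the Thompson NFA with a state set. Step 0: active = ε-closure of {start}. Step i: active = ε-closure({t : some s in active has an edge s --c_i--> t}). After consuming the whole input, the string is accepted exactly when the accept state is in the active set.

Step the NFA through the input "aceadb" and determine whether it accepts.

Answer: ACCEPT

Derivation:
S₀ = ε-closure({0}) = {0,2}
'a' @ 1: {3,4}
'c' @ 2: {5,6}
'e' @ 3: {1,2,7}  ✓accept
'a' @ 4: {3,4}
'd' @ 5: {5,6}
'b' @ 6: {1,2,7}  ✓accept
end set {1,2,7} — state 1 in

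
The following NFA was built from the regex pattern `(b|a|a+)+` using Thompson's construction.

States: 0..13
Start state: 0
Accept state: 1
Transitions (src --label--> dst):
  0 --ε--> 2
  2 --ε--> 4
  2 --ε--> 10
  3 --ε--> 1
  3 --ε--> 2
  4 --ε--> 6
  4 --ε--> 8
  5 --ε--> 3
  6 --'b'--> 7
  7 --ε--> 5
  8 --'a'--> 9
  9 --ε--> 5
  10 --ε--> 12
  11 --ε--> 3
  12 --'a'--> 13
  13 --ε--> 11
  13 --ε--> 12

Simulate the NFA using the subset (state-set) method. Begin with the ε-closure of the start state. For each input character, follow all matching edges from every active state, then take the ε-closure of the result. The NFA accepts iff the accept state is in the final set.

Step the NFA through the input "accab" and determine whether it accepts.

initial (ε-close {0}): {0,2,4,6,8,10,12}
'a' @ 1: {1,2,3,4,5,6,8,9,10,11,12,13}  (accept∈set)
'c' @ 2: {}  — dead — no transitions
rest 'cab' ignored (set empty)
after full input: {}  (accept=1 not in)

Answer: REJECT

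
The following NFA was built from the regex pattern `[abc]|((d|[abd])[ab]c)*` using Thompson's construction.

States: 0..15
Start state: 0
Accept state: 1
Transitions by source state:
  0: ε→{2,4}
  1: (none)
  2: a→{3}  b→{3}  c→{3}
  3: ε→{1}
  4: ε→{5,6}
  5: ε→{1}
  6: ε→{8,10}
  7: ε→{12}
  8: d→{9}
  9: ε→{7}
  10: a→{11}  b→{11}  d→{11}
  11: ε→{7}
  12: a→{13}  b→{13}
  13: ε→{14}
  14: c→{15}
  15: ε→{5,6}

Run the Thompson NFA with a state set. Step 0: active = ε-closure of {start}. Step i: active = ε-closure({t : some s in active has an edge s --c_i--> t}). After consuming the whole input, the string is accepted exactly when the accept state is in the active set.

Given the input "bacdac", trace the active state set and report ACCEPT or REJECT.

initial (ε-close {0}): {0,1,2,4,5,6,8,10}
'b' @ 1: {1,3,7,11,12}  [accepting]
'a' @ 2: {13,14}
'c' @ 3: {1,5,6,8,10,15}  [accepting]
'd' @ 4: {7,9,11,12}
'a' @ 5: {13,14}
'c' @ 6: {1,5,6,8,10,15}  [accepting]
final: {1,5,6,8,10,15}; accept 1 in set

Answer: ACCEPT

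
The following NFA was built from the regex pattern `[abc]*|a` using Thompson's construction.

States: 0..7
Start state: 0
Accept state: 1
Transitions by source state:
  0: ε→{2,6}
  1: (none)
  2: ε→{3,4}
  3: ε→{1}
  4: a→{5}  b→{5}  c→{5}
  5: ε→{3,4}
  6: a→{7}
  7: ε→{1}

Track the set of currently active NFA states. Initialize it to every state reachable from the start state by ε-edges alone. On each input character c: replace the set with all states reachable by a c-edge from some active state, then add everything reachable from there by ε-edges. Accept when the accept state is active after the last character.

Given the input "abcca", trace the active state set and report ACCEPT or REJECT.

Answer: ACCEPT

Steps:
S₀ = ε-closure({0}) = {0,1,2,3,4,6}
'a' @ 1: {1,3,4,5,7}  [accepting]
'b' @ 2: {1,3,4,5}  [accepting]
'c' @ 3: {1,3,4,5}  [accepting]
'c' @ 4: {1,3,4,5}  [accepting]
'a' @ 5: {1,3,4,5}  [accepting]
end set {1,3,4,5} — state 1 in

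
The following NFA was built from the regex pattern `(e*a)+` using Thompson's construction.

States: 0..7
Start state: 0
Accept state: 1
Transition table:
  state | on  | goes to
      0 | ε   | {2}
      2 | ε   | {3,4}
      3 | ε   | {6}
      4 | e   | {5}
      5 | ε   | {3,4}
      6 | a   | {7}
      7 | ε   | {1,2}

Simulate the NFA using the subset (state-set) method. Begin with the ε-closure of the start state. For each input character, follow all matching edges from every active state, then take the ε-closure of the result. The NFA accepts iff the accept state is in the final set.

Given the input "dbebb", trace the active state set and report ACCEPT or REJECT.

start: ε-closure({0}) = {0,2,3,4,6}
'd' @ 1: {}  — dead — no transitions
rest 'bebb' ignored (set empty)
end set {} — state 1 not in

Answer: REJECT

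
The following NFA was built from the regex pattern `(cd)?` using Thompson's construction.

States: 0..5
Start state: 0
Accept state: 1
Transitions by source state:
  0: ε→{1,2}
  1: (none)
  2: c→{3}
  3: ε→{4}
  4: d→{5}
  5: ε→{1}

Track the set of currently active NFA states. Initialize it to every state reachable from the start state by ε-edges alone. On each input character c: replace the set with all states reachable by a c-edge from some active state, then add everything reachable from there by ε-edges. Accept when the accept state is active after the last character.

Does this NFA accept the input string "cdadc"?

S₀ = ε-closure({0}) = {0,1,2}
'c' @ 1: {3,4}
'd' @ 2: {1,5}  ✓accept
'a' @ 3: {}  — dead — no transitions
rest 'dc' ignored (set empty)
after full input: {}  (accept=1 not in)

Answer: REJECT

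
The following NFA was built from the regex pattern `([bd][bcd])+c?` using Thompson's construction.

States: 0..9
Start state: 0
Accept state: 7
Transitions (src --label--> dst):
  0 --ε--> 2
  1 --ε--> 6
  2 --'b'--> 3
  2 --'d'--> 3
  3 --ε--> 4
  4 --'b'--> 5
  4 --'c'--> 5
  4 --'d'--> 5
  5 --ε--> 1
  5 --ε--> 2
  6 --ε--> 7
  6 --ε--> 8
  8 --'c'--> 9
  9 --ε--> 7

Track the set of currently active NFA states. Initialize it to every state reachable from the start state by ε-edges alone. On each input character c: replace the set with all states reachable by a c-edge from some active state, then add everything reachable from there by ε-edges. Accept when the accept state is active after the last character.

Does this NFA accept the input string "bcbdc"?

Answer: ACCEPT

Steps:
start: ε-closure({0}) = {0,2}
'b' @ 1: {3,4}
'c' @ 2: {1,2,5,6,7,8}  [accepting]
'b' @ 3: {3,4}
'd' @ 4: {1,2,5,6,7,8}  [accepting]
'c' @ 5: {7,9}  [accepting]
final: {7,9}; accept 7 in set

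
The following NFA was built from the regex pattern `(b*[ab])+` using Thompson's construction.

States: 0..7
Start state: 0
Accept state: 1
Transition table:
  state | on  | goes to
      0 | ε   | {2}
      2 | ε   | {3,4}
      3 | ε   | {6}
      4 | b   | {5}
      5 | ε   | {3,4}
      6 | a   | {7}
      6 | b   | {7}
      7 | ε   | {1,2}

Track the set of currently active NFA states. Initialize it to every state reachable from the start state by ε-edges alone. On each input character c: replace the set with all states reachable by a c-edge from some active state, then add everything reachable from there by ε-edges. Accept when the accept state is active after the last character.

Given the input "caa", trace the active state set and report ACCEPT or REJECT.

Answer: REJECT

Steps:
S₀ = ε-closure({0}) = {0,2,3,4,6}
'c' @ 1: {}  — state set empty
rest 'aa' ignored (set empty)
end set {} — state 1 not in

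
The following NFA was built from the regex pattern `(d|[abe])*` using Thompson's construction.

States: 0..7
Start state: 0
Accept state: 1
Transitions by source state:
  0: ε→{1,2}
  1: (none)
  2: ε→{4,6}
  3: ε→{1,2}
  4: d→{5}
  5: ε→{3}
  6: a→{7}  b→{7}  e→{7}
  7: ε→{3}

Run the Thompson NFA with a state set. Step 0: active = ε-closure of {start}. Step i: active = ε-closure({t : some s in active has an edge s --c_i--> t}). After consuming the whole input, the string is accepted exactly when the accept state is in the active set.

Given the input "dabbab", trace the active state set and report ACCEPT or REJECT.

Answer: ACCEPT

Steps:
start: ε-closure({0}) = {0,1,2,4,6}
'd' @ 1: {1,2,3,4,5,6}  ✓accept
'a' @ 2: {1,2,3,4,6,7}  ✓accept
'b' @ 3: {1,2,3,4,6,7}  ✓accept
'b' @ 4: {1,2,3,4,6,7}  ✓accept
'a' @ 5: {1,2,3,4,6,7}  ✓accept
'b' @ 6: {1,2,3,4,6,7}  ✓accept
after full input: {1,2,3,4,6,7}  (accept=1 in)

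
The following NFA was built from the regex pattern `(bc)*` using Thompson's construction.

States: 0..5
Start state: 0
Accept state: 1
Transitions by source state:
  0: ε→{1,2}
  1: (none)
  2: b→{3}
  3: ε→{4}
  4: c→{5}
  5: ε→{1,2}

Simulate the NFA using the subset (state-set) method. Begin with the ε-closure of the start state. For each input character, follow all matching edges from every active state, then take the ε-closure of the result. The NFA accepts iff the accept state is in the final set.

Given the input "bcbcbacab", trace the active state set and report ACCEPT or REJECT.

start: ε-closure({0}) = {0,1,2}
'b' @ 1: {3,4}
'c' @ 2: {1,2,5}  [accepting]
'b' @ 3: {3,4}
'c' @ 4: {1,2,5}  [accepting]
'b' @ 5: {3,4}
'a' @ 6: {}  — dead — no transitions
rest 'cab' ignored (set empty)
final: {}; accept 1 not in set

Answer: REJECT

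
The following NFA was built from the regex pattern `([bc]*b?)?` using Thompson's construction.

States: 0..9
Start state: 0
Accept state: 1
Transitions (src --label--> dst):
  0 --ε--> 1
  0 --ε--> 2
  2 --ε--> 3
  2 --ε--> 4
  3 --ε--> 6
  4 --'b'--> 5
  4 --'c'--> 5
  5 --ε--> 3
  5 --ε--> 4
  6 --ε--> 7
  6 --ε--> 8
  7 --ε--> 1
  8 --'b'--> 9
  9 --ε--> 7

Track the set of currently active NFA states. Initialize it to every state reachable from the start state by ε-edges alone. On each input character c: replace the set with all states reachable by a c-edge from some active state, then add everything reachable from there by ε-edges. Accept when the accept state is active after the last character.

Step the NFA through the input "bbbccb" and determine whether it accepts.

initial (ε-close {0}): {0,1,2,3,4,6,7,8}
'b' @ 1: {1,3,4,5,6,7,8,9}  [accepting]
'b' @ 2: {1,3,4,5,6,7,8,9}  [accepting]
'b' @ 3: {1,3,4,5,6,7,8,9}  [accepting]
'c' @ 4: {1,3,4,5,6,7,8}  [accepting]
'c' @ 5: {1,3,4,5,6,7,8}  [accepting]
'b' @ 6: {1,3,4,5,6,7,8,9}  [accepting]
final: {1,3,4,5,6,7,8,9}; accept 1 in set

Answer: ACCEPT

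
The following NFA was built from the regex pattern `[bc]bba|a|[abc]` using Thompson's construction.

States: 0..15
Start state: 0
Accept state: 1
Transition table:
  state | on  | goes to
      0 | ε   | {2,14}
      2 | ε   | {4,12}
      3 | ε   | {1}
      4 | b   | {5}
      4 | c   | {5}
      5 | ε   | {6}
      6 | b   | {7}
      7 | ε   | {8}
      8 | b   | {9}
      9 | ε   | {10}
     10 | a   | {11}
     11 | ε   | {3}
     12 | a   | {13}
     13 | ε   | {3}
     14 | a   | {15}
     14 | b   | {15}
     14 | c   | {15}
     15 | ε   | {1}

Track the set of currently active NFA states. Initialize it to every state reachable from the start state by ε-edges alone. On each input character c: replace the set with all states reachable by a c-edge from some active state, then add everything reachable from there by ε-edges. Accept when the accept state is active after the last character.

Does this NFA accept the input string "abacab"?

Answer: REJECT

Steps:
start: ε-closure({0}) = {0,2,4,12,14}
'a' @ 1: {1,3,13,15}  ✓accept
'b' @ 2: {}  — state set empty
rest 'acab' ignored (set empty)
after full input: {}  (accept=1 not in)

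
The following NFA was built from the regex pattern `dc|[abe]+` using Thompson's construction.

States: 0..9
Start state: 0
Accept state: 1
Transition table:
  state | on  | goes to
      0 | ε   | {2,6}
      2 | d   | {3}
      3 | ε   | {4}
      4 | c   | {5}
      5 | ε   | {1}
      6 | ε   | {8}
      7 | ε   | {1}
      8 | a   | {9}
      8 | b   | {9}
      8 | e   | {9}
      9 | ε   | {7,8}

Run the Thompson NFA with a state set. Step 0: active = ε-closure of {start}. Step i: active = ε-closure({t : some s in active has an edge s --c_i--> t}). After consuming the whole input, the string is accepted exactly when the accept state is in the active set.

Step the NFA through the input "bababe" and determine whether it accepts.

start: ε-closure({0}) = {0,2,6,8}
'b' @ 1: {1,7,8,9}  [accepting]
'a' @ 2: {1,7,8,9}  [accepting]
'b' @ 3: {1,7,8,9}  [accepting]
'a' @ 4: {1,7,8,9}  [accepting]
'b' @ 5: {1,7,8,9}  [accepting]
'e' @ 6: {1,7,8,9}  [accepting]
end set {1,7,8,9} — state 1 in

Answer: ACCEPT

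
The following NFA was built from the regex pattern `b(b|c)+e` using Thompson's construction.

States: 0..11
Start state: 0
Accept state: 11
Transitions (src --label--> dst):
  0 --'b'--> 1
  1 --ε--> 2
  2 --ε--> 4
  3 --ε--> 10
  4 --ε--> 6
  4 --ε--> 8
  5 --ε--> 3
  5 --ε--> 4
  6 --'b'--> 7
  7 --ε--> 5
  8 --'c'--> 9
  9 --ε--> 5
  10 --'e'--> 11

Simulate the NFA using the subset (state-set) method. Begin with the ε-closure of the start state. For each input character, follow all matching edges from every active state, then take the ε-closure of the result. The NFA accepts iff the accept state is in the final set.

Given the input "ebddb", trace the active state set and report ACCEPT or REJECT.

Answer: REJECT

Steps:
initial (ε-close {0}): {0}
'e' @ 1: {}  — dead — no transitions
rest 'bddb' ignored (set empty)
end set {} — state 11 not in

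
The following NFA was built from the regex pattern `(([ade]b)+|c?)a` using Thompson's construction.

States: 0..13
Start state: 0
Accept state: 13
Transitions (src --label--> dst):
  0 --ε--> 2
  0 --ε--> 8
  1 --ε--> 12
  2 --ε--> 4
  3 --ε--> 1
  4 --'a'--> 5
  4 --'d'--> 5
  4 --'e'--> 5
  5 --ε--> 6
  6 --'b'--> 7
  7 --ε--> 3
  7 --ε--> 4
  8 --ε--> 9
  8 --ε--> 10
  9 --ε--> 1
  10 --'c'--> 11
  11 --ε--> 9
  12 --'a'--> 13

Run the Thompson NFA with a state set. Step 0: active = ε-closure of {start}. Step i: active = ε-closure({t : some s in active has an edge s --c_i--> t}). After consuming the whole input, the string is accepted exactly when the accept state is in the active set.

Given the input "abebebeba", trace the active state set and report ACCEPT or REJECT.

Answer: ACCEPT

Derivation:
start: ε-closure({0}) = {0,1,2,4,8,9,10,12}
'a' @ 1: {5,6,13}  (accept∈set)
'b' @ 2: {1,3,4,7,12}
'e' @ 3: {5,6}
'b' @ 4: {1,3,4,7,12}
'e' @ 5: {5,6}
'b' @ 6: {1,3,4,7,12}
'e' @ 7: {5,6}
'b' @ 8: {1,3,4,7,12}
'a' @ 9: {5,6,13}  (accept∈set)
final: {5,6,13}; accept 13 in set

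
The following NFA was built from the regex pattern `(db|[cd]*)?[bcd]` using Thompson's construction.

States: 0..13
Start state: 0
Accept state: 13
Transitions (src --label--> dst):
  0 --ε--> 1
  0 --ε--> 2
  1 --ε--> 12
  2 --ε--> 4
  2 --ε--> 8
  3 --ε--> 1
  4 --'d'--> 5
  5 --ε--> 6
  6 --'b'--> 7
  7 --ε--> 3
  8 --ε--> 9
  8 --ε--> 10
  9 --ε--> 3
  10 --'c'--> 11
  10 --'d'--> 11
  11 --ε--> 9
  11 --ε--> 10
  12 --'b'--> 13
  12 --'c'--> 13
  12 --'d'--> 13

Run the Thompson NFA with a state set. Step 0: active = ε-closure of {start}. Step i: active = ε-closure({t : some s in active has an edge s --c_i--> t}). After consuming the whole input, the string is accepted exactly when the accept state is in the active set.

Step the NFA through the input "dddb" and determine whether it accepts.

start: ε-closure({0}) = {0,1,2,3,4,8,9,10,12}
'd' @ 1: {1,3,5,6,9,10,11,12,13}  ✓accept
'd' @ 2: {1,3,9,10,11,12,13}  ✓accept
'd' @ 3: {1,3,9,10,11,12,13}  ✓accept
'b' @ 4: {13}  ✓accept
end set {13} — state 13 in

Answer: ACCEPT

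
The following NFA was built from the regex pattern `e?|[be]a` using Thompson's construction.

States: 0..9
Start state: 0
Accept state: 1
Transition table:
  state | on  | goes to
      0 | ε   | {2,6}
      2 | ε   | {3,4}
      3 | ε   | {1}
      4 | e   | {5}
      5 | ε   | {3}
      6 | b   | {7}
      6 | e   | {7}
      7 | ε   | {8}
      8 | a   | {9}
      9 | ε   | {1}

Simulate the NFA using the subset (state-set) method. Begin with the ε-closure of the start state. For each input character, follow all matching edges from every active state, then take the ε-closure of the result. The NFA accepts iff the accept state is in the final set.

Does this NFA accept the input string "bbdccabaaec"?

Answer: REJECT

Trace:
S₀ = ε-closure({0}) = {0,1,2,3,4,6}
'b' @ 1: {7,8}
'b' @ 2: {}  — no active states
rest 'dccabaaec' ignored (set empty)
final: {}; accept 1 not in set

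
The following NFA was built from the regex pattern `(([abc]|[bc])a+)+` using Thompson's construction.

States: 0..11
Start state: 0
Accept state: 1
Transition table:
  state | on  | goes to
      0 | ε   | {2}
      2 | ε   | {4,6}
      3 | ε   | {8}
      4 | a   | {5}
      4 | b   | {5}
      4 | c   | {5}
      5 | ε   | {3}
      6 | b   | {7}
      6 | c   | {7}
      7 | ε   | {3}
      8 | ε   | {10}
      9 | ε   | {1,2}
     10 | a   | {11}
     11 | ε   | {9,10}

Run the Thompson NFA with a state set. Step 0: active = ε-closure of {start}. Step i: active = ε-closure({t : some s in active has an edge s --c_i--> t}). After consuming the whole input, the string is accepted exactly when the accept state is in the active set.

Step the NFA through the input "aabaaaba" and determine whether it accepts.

S₀ = ε-closure({0}) = {0,2,4,6}
'a' @ 1: {3,5,8,10}
'a' @ 2: {1,2,4,6,9,10,11}  ✓accept
'b' @ 3: {3,5,7,8,10}
'a' @ 4: {1,2,4,6,9,10,11}  ✓accept
'a' @ 5: {1,2,3,4,5,6,8,9,10,11}  ✓accept
'a' @ 6: {1,2,3,4,5,6,8,9,10,11}  ✓accept
'b' @ 7: {3,5,7,8,10}
'a' @ 8: {1,2,4,6,9,10,11}  ✓accept
end set {1,2,4,6,9,10,11} — state 1 in

Answer: ACCEPT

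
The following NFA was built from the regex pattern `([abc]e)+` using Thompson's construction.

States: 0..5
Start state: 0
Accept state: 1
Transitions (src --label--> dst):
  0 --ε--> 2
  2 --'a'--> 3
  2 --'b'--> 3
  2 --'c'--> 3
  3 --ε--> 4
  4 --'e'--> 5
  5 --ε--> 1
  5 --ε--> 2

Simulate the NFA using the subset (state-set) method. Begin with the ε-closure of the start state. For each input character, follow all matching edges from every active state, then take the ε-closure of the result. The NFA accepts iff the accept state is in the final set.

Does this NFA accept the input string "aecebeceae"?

initial (ε-close {0}): {0,2}
'a' @ 1: {3,4}
'e' @ 2: {1,2,5}  (accept∈set)
'c' @ 3: {3,4}
'e' @ 4: {1,2,5}  (accept∈set)
'b' @ 5: {3,4}
'e' @ 6: {1,2,5}  (accept∈set)
'c' @ 7: {3,4}
'e' @ 8: {1,2,5}  (accept∈set)
'a' @ 9: {3,4}
'e' @ 10: {1,2,5}  (accept∈set)
after full input: {1,2,5}  (accept=1 in)

Answer: ACCEPT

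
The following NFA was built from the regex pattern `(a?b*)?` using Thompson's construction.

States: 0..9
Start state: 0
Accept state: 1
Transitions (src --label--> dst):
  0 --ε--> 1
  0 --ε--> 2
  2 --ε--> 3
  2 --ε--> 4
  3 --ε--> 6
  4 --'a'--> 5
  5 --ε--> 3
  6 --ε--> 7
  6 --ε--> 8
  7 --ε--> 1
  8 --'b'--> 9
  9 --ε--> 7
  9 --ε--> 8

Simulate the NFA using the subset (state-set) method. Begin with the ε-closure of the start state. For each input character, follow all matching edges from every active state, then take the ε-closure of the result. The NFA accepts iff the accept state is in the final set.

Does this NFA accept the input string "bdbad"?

Answer: REJECT

Steps:
S₀ = ε-closure({0}) = {0,1,2,3,4,6,7,8}
'b' @ 1: {1,7,8,9}  ✓accept
'd' @ 2: {}  — state set empty
rest 'bad' ignored (set empty)
final: {}; accept 1 not in set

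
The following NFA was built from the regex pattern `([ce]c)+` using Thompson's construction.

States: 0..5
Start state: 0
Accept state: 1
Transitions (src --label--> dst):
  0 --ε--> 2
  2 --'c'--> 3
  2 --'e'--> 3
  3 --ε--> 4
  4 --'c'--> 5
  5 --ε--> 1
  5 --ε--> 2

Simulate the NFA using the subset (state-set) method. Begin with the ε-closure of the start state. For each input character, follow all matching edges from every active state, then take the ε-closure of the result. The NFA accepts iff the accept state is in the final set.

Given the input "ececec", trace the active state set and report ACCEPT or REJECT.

Answer: ACCEPT

Steps:
start: ε-closure({0}) = {0,2}
'e' @ 1: {3,4}
'c' @ 2: {1,2,5}  [accepting]
'e' @ 3: {3,4}
'c' @ 4: {1,2,5}  [accepting]
'e' @ 5: {3,4}
'c' @ 6: {1,2,5}  [accepting]
after full input: {1,2,5}  (accept=1 in)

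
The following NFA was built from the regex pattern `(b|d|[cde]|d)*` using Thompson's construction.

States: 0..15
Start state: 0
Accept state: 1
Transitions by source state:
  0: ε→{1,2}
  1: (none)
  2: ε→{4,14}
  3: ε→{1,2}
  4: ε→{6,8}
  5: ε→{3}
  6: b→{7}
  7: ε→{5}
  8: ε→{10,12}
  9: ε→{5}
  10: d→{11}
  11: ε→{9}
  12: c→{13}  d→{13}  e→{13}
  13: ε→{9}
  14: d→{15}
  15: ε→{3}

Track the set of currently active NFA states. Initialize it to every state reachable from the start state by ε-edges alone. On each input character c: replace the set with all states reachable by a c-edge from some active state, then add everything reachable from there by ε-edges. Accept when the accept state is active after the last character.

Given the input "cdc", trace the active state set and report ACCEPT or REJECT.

initial (ε-close {0}): {0,1,2,4,6,8,10,12,14}
'c' @ 1: {1,2,3,4,5,6,8,9,10,12,13,14}  [accepting]
'd' @ 2: {1,2,3,4,5,6,8,9,10,11,12,13,14,15}  [accepting]
'c' @ 3: {1,2,3,4,5,6,8,9,10,12,13,14}  [accepting]
final: {1,2,3,4,5,6,8,9,10,12,13,14}; accept 1 in set

Answer: ACCEPT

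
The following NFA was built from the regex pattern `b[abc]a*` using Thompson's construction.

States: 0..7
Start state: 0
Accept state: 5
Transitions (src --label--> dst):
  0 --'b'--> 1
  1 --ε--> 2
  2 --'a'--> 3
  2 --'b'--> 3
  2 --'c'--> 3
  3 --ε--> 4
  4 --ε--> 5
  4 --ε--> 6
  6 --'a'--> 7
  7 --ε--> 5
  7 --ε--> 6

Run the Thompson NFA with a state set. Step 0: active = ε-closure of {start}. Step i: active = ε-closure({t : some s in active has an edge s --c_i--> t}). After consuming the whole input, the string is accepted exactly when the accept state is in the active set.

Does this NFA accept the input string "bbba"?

start: ε-closure({0}) = {0}
'b' @ 1: {1,2}
'b' @ 2: {3,4,5,6}  (accept∈set)
'b' @ 3: {}  — no active states
rest 'a' ignored (set empty)
final: {}; accept 5 not in set

Answer: REJECT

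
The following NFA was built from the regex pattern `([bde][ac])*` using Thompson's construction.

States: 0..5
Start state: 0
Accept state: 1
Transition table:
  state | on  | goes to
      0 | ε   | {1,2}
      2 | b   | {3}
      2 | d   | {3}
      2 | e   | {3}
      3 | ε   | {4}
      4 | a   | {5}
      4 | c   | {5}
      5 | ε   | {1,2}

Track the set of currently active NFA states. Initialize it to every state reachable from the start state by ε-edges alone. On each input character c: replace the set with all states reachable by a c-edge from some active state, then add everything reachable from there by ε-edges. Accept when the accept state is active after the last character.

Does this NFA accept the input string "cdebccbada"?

start: ε-closure({0}) = {0,1,2}
'c' @ 1: {}  — no active states
rest 'debccbada' ignored (set empty)
final: {}; accept 1 not in set

Answer: REJECT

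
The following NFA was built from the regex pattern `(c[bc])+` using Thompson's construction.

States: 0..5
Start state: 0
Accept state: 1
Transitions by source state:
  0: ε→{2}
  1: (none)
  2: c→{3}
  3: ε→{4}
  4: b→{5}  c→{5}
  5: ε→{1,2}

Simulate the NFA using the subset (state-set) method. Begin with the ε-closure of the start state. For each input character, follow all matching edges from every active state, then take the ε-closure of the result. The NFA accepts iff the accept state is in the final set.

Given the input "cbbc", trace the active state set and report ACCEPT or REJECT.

Answer: REJECT

Derivation:
initial (ε-close {0}): {0,2}
'c' @ 1: {3,4}
'b' @ 2: {1,2,5}  (accept∈set)
'b' @ 3: {}  — dead — no transitions
rest 'c' ignored (set empty)
after full input: {}  (accept=1 not in)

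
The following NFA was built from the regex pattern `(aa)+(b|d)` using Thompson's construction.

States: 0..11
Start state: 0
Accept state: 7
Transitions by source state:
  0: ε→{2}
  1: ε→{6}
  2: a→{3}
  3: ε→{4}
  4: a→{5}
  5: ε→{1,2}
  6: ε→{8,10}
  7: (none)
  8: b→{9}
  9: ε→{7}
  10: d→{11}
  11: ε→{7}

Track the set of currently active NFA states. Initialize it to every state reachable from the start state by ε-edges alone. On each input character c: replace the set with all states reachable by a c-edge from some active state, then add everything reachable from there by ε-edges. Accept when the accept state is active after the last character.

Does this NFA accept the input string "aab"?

Answer: ACCEPT

Trace:
initial (ε-close {0}): {0,2}
'a' @ 1: {3,4}
'a' @ 2: {1,2,5,6,8,10}
'b' @ 3: {7,9}  (accept∈set)
after full input: {7,9}  (accept=7 in)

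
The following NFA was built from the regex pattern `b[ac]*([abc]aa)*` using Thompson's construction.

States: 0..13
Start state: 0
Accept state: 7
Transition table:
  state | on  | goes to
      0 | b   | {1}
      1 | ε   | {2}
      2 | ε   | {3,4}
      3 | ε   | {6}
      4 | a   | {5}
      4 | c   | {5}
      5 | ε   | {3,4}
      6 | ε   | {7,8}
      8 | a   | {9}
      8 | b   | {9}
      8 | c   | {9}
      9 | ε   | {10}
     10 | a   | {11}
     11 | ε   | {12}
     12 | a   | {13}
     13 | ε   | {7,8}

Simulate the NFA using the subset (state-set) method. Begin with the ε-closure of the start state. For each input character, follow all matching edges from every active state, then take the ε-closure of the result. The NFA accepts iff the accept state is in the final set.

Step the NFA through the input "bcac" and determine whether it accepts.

Answer: ACCEPT

Trace:
S₀ = ε-closure({0}) = {0}
'b' @ 1: {1,2,3,4,6,7,8}  ✓accept
'c' @ 2: {3,4,5,6,7,8,9,10}  ✓accept
'a' @ 3: {3,4,5,6,7,8,9,10,11,12}  ✓accept
'c' @ 4: {3,4,5,6,7,8,9,10}  ✓accept
final: {3,4,5,6,7,8,9,10}; accept 7 in set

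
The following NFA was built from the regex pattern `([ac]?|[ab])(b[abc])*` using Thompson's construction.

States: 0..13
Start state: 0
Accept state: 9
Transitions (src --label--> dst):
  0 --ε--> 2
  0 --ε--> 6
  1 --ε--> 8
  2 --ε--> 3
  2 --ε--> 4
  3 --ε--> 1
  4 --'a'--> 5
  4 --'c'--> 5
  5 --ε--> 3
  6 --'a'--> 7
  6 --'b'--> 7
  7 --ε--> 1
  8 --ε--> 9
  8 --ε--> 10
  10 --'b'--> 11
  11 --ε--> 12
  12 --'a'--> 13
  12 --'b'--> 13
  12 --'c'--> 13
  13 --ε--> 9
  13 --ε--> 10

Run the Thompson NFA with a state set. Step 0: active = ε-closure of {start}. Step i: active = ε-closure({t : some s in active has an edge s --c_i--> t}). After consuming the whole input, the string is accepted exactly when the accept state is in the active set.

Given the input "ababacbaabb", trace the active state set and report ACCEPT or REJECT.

Answer: REJECT

Steps:
initial (ε-close {0}): {0,1,2,3,4,6,8,9,10}
'a' @ 1: {1,3,5,7,8,9,10}  ✓accept
'b' @ 2: {11,12}
'a' @ 3: {9,10,13}  ✓accept
'b' @ 4: {11,12}
'a' @ 5: {9,10,13}  ✓accept
'c' @ 6: {}  — state set empty
rest 'baabb' ignored (set empty)
after full input: {}  (accept=9 not in)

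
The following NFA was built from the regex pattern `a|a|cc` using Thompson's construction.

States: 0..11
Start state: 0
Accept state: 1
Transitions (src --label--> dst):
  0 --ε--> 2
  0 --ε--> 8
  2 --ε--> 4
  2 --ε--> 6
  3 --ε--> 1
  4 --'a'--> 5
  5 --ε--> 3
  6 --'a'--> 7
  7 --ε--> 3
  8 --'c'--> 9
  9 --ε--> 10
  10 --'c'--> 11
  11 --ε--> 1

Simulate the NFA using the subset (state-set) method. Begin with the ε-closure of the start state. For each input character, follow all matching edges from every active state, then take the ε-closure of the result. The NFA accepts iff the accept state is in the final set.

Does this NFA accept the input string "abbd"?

Answer: REJECT

Steps:
start: ε-closure({0}) = {0,2,4,6,8}
'a' @ 1: {1,3,5,7}  (accept∈set)
'b' @ 2: {}  — dead — no transitions
rest 'bd' ignored (set empty)
end set {} — state 1 not in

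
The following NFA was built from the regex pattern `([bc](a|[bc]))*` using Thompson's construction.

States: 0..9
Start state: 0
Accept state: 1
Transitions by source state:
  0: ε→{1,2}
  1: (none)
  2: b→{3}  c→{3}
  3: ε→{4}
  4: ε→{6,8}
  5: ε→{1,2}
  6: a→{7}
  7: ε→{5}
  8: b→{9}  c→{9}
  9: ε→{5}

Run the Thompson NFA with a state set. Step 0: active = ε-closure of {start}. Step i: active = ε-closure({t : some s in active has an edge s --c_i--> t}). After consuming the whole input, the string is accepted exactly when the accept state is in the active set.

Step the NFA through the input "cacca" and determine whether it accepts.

Answer: REJECT

Steps:
S₀ = ε-closure({0}) = {0,1,2}
'c' @ 1: {3,4,6,8}
'a' @ 2: {1,2,5,7}  (accept∈set)
'c' @ 3: {3,4,6,8}
'c' @ 4: {1,2,5,9}  (accept∈set)
'a' @ 5: {}  — dead — no transitions
after full input: {}  (accept=1 not in)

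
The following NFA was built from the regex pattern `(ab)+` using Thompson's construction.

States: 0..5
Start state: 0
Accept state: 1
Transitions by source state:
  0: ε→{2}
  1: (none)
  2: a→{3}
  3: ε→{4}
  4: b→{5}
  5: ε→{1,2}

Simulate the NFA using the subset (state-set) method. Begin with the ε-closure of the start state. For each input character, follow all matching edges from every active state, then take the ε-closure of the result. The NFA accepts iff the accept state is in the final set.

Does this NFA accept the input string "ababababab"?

start: ε-closure({0}) = {0,2}
'a' @ 1: {3,4}
'b' @ 2: {1,2,5}  [accepting]
'a' @ 3: {3,4}
'b' @ 4: {1,2,5}  [accepting]
'a' @ 5: {3,4}
'b' @ 6: {1,2,5}  [accepting]
'a' @ 7: {3,4}
'b' @ 8: {1,2,5}  [accepting]
'a' @ 9: {3,4}
'b' @ 10: {1,2,5}  [accepting]
final: {1,2,5}; accept 1 in set

Answer: ACCEPT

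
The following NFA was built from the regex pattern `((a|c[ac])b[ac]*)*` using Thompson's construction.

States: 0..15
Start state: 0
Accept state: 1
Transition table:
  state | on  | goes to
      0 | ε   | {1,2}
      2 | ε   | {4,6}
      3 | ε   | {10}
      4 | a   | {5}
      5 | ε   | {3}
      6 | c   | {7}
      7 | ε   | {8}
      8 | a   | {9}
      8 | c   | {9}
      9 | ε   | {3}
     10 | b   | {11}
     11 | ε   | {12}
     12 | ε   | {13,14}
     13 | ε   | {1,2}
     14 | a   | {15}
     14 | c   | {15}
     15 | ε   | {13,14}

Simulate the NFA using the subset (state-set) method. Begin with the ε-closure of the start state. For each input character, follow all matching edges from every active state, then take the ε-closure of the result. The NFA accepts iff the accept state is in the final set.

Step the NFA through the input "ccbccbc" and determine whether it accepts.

Answer: ACCEPT

Steps:
start: ε-closure({0}) = {0,1,2,4,6}
'c' @ 1: {7,8}
'c' @ 2: {3,9,10}
'b' @ 3: {1,2,4,6,11,12,13,14}  [accepting]
'c' @ 4: {1,2,4,6,7,8,13,14,15}  [accepting]
'c' @ 5: {1,2,3,4,6,7,8,9,10,13,14,15}  [accepting]
'b' @ 6: {1,2,4,6,11,12,13,14}  [accepting]
'c' @ 7: {1,2,4,6,7,8,13,14,15}  [accepting]
end set {1,2,4,6,7,8,13,14,15} — state 1 in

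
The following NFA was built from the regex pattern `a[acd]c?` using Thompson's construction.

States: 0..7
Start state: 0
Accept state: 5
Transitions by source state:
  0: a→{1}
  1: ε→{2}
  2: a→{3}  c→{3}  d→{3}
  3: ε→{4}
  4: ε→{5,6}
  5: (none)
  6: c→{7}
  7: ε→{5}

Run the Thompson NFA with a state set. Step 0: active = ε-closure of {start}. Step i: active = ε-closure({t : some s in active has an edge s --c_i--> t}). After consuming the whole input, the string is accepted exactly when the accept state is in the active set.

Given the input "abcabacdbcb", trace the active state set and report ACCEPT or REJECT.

Answer: REJECT

Steps:
S₀ = ε-closure({0}) = {0}
'a' @ 1: {1,2}
'b' @ 2: {}  — state set empty
rest 'cabacdbcb' ignored (set empty)
end set {} — state 5 not in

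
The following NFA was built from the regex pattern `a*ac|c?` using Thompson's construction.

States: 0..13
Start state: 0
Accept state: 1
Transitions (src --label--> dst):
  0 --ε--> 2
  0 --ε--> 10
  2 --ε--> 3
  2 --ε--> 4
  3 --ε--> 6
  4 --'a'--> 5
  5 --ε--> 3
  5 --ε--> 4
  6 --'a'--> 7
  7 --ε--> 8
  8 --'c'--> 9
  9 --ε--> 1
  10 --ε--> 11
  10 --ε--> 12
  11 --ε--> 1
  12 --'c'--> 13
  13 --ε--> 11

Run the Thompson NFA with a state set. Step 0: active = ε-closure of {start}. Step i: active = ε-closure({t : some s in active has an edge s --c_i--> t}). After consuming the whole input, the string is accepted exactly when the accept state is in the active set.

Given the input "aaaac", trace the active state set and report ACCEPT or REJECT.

Answer: ACCEPT

Trace:
start: ε-closure({0}) = {0,1,2,3,4,6,10,11,12}
'a' @ 1: {3,4,5,6,7,8}
'a' @ 2: {3,4,5,6,7,8}
'a' @ 3: {3,4,5,6,7,8}
'a' @ 4: {3,4,5,6,7,8}
'c' @ 5: {1,9}  [accepting]
after full input: {1,9}  (accept=1 in)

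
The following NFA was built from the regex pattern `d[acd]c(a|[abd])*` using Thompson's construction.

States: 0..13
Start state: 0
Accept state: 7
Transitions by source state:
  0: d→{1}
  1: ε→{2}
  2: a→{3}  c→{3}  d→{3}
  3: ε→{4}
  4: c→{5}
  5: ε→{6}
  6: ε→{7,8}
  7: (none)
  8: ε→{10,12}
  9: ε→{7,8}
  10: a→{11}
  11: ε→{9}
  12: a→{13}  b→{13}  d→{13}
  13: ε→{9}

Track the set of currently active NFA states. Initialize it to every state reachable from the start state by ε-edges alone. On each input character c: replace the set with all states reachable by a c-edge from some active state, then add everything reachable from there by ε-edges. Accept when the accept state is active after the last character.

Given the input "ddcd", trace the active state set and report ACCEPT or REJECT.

Answer: ACCEPT

Trace:
start: ε-closure({0}) = {0}
'd' @ 1: {1,2}
'd' @ 2: {3,4}
'c' @ 3: {5,6,7,8,10,12}  [accepting]
'd' @ 4: {7,8,9,10,12,13}  [accepting]
after full input: {7,8,9,10,12,13}  (accept=7 in)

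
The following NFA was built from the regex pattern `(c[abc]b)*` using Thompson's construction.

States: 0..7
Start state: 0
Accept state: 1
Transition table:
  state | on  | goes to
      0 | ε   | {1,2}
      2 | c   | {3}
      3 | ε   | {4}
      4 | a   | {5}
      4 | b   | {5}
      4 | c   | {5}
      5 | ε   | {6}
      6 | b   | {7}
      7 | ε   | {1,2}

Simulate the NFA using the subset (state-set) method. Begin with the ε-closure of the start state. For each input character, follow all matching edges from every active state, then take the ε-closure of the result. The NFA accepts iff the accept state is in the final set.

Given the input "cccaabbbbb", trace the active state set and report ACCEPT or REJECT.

Answer: REJECT

Trace:
S₀ = ε-closure({0}) = {0,1,2}
'c' @ 1: {3,4}
'c' @ 2: {5,6}
'c' @ 3: {}  — state set empty
rest 'aabbbbb' ignored (set empty)
final: {}; accept 1 not in set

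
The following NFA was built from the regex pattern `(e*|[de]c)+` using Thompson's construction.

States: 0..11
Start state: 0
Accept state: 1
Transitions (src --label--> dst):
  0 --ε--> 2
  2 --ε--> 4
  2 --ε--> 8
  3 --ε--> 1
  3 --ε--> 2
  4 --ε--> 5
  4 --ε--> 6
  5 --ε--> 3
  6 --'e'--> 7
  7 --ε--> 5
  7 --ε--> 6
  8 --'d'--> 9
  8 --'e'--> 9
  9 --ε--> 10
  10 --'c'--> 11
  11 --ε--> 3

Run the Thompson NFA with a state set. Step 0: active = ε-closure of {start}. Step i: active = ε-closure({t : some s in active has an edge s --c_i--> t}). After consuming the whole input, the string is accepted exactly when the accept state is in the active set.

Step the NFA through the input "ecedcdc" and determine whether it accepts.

Answer: ACCEPT

Steps:
initial (ε-close {0}): {0,1,2,3,4,5,6,8}
'e' @ 1: {1,2,3,4,5,6,7,8,9,10}  (accept∈set)
'c' @ 2: {1,2,3,4,5,6,8,11}  (accept∈set)
'e' @ 3: {1,2,3,4,5,6,7,8,9,10}  (accept∈set)
'd' @ 4: {9,10}
'c' @ 5: {1,2,3,4,5,6,8,11}  (accept∈set)
'd' @ 6: {9,10}
'c' @ 7: {1,2,3,4,5,6,8,11}  (accept∈set)
after full input: {1,2,3,4,5,6,8,11}  (accept=1 in)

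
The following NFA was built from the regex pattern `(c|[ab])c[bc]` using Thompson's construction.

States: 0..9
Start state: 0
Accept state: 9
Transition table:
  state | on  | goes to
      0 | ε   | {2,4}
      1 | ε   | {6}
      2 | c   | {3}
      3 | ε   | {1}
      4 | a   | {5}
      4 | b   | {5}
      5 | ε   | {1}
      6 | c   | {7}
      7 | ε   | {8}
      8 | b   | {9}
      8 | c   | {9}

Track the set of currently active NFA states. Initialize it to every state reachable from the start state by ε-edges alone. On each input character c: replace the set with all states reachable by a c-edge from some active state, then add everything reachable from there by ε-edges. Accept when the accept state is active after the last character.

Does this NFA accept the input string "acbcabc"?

S₀ = ε-closure({0}) = {0,2,4}
'a' @ 1: {1,5,6}
'c' @ 2: {7,8}
'b' @ 3: {9}  ✓accept
'c' @ 4: {}  — state set empty
rest 'abc' ignored (set empty)
end set {} — state 9 not in

Answer: REJECT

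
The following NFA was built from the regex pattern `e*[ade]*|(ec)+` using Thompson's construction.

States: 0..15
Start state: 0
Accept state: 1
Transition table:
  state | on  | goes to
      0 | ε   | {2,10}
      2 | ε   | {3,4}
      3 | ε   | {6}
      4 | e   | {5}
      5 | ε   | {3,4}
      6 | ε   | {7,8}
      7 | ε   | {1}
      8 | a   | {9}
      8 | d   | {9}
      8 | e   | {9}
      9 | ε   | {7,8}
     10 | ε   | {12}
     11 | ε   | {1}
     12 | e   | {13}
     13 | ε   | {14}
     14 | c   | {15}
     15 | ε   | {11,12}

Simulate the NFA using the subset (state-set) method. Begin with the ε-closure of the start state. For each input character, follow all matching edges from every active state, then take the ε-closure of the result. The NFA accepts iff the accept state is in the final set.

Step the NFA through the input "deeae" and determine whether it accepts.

Answer: ACCEPT

Trace:
initial (ε-close {0}): {0,1,2,3,4,6,7,8,10,12}
'd' @ 1: {1,7,8,9}  (accept∈set)
'e' @ 2: {1,7,8,9}  (accept∈set)
'e' @ 3: {1,7,8,9}  (accept∈set)
'a' @ 4: {1,7,8,9}  (accept∈set)
'e' @ 5: {1,7,8,9}  (accept∈set)
final: {1,7,8,9}; accept 1 in set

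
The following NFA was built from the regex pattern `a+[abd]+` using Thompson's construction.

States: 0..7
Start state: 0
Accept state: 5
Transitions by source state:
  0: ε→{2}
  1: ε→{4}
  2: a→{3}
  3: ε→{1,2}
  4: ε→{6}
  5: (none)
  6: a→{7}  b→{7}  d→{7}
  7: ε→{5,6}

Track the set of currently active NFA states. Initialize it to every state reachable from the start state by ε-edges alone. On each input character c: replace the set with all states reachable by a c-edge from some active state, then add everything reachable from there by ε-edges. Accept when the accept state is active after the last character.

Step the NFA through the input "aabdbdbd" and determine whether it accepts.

initial (ε-close {0}): {0,2}
'a' @ 1: {1,2,3,4,6}
'a' @ 2: {1,2,3,4,5,6,7}  ✓accept
'b' @ 3: {5,6,7}  ✓accept
'd' @ 4: {5,6,7}  ✓accept
'b' @ 5: {5,6,7}  ✓accept
'd' @ 6: {5,6,7}  ✓accept
'b' @ 7: {5,6,7}  ✓accept
'd' @ 8: {5,6,7}  ✓accept
after full input: {5,6,7}  (accept=5 in)

Answer: ACCEPT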